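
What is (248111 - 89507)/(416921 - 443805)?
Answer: -39651/6721 ≈ -5.8996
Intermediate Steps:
(248111 - 89507)/(416921 - 443805) = 158604/(-26884) = 158604*(-1/26884) = -39651/6721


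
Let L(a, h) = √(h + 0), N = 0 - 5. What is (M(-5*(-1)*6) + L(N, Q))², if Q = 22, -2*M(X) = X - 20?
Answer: (5 - √22)² ≈ 0.095842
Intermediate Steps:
M(X) = 10 - X/2 (M(X) = -(X - 20)/2 = -(-20 + X)/2 = 10 - X/2)
N = -5
L(a, h) = √h
(M(-5*(-1)*6) + L(N, Q))² = ((10 - (-5*(-1))*6/2) + √22)² = ((10 - 5*6/2) + √22)² = ((10 - ½*30) + √22)² = ((10 - 15) + √22)² = (-5 + √22)²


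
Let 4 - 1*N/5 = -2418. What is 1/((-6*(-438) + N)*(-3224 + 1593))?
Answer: -1/24037678 ≈ -4.1601e-8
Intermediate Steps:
N = 12110 (N = 20 - 5*(-2418) = 20 + 12090 = 12110)
1/((-6*(-438) + N)*(-3224 + 1593)) = 1/((-6*(-438) + 12110)*(-3224 + 1593)) = 1/((2628 + 12110)*(-1631)) = -1/1631/14738 = (1/14738)*(-1/1631) = -1/24037678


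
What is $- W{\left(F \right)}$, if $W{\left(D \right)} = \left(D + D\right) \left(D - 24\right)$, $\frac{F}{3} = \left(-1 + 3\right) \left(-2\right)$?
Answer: $-864$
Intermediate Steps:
$F = -12$ ($F = 3 \left(-1 + 3\right) \left(-2\right) = 3 \cdot 2 \left(-2\right) = 3 \left(-4\right) = -12$)
$W{\left(D \right)} = 2 D \left(-24 + D\right)$
$- W{\left(F \right)} = - 2 \left(-12\right) \left(-24 - 12\right) = - 2 \left(-12\right) \left(-36\right) = \left(-1\right) 864 = -864$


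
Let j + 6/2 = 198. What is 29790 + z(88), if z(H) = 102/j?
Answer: 1936384/65 ≈ 29791.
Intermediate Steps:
j = 195 (j = -3 + 198 = 195)
z(H) = 34/65 (z(H) = 102/195 = 102*(1/195) = 34/65)
29790 + z(88) = 29790 + 34/65 = 1936384/65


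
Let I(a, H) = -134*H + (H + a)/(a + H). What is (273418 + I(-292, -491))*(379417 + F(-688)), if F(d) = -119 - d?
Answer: 128896191018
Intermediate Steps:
I(a, H) = 1 - 134*H (I(a, H) = -134*H + (H + a)/(H + a) = -134*H + 1 = 1 - 134*H)
(273418 + I(-292, -491))*(379417 + F(-688)) = (273418 + (1 - 134*(-491)))*(379417 + (-119 - 1*(-688))) = (273418 + (1 + 65794))*(379417 + (-119 + 688)) = (273418 + 65795)*(379417 + 569) = 339213*379986 = 128896191018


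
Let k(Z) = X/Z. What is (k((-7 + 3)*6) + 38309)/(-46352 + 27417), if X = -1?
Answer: -919417/454440 ≈ -2.0232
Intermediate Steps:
k(Z) = -1/Z
(k((-7 + 3)*6) + 38309)/(-46352 + 27417) = (-1/((-7 + 3)*6) + 38309)/(-46352 + 27417) = (-1/((-4*6)) + 38309)/(-18935) = (-1/(-24) + 38309)*(-1/18935) = (-1*(-1/24) + 38309)*(-1/18935) = (1/24 + 38309)*(-1/18935) = (919417/24)*(-1/18935) = -919417/454440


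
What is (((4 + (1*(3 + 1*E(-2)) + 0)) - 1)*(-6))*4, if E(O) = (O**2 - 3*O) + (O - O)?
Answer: -384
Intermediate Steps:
E(O) = O**2 - 3*O (E(O) = (O**2 - 3*O) + 0 = O**2 - 3*O)
(((4 + (1*(3 + 1*E(-2)) + 0)) - 1)*(-6))*4 = (((4 + (1*(3 + 1*(-2*(-3 - 2))) + 0)) - 1)*(-6))*4 = (((4 + (1*(3 + 1*(-2*(-5))) + 0)) - 1)*(-6))*4 = (((4 + (1*(3 + 1*10) + 0)) - 1)*(-6))*4 = (((4 + (1*(3 + 10) + 0)) - 1)*(-6))*4 = (((4 + (1*13 + 0)) - 1)*(-6))*4 = (((4 + (13 + 0)) - 1)*(-6))*4 = (((4 + 13) - 1)*(-6))*4 = ((17 - 1)*(-6))*4 = (16*(-6))*4 = -96*4 = -384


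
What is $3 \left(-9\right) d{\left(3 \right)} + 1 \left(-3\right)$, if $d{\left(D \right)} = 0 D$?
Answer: $-3$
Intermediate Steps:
$d{\left(D \right)} = 0$
$3 \left(-9\right) d{\left(3 \right)} + 1 \left(-3\right) = 3 \left(-9\right) 0 + 1 \left(-3\right) = \left(-27\right) 0 - 3 = 0 - 3 = -3$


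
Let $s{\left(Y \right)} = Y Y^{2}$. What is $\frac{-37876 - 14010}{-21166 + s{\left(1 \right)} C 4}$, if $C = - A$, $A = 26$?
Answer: $\frac{25943}{10635} \approx 2.4394$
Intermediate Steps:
$s{\left(Y \right)} = Y^{3}$
$C = -26$ ($C = \left(-1\right) 26 = -26$)
$\frac{-37876 - 14010}{-21166 + s{\left(1 \right)} C 4} = \frac{-37876 - 14010}{-21166 + 1^{3} \left(-26\right) 4} = - \frac{51886}{-21166 + 1 \left(-26\right) 4} = - \frac{51886}{-21166 - 104} = - \frac{51886}{-21270} = \left(-51886\right) \left(- \frac{1}{21270}\right) = \frac{25943}{10635}$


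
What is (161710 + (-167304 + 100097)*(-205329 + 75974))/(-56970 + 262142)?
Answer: 8693723195/205172 ≈ 42373.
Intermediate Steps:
(161710 + (-167304 + 100097)*(-205329 + 75974))/(-56970 + 262142) = (161710 - 67207*(-129355))/205172 = (161710 + 8693561485)*(1/205172) = 8693723195*(1/205172) = 8693723195/205172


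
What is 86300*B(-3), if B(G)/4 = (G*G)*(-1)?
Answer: -3106800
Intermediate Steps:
B(G) = -4*G² (B(G) = 4*((G*G)*(-1)) = 4*(G²*(-1)) = 4*(-G²) = -4*G²)
86300*B(-3) = 86300*(-4*(-3)²) = 86300*(-4*9) = 86300*(-36) = -3106800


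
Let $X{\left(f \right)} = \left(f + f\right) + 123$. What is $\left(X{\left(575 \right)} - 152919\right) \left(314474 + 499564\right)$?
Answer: $-123445606548$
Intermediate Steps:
$X{\left(f \right)} = 123 + 2 f$ ($X{\left(f \right)} = 2 f + 123 = 123 + 2 f$)
$\left(X{\left(575 \right)} - 152919\right) \left(314474 + 499564\right) = \left(\left(123 + 2 \cdot 575\right) - 152919\right) \left(314474 + 499564\right) = \left(\left(123 + 1150\right) - 152919\right) 814038 = \left(1273 - 152919\right) 814038 = \left(-151646\right) 814038 = -123445606548$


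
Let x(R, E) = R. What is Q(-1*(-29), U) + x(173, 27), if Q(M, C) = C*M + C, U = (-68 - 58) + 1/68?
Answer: -122623/34 ≈ -3606.6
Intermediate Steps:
U = -8567/68 (U = -126 + 1/68 = -8567/68 ≈ -125.99)
Q(M, C) = C + C*M
Q(-1*(-29), U) + x(173, 27) = -8567*(1 - 1*(-29))/68 + 173 = -8567*(1 + 29)/68 + 173 = -8567/68*30 + 173 = -128505/34 + 173 = -122623/34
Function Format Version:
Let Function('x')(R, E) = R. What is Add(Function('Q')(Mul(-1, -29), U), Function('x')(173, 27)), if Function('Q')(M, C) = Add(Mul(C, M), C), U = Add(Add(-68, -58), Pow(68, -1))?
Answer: Rational(-122623, 34) ≈ -3606.6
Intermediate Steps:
U = Rational(-8567, 68) (U = Add(-126, Rational(1, 68)) = Rational(-8567, 68) ≈ -125.99)
Function('Q')(M, C) = Add(C, Mul(C, M))
Add(Function('Q')(Mul(-1, -29), U), Function('x')(173, 27)) = Add(Mul(Rational(-8567, 68), Add(1, Mul(-1, -29))), 173) = Add(Mul(Rational(-8567, 68), Add(1, 29)), 173) = Add(Mul(Rational(-8567, 68), 30), 173) = Add(Rational(-128505, 34), 173) = Rational(-122623, 34)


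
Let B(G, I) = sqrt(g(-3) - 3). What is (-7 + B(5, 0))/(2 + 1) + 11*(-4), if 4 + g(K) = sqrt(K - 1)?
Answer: -139/3 + sqrt(-7 + 2*I)/3 ≈ -46.209 + 0.8907*I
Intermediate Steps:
g(K) = -4 + sqrt(-1 + K) (g(K) = -4 + sqrt(K - 1) = -4 + sqrt(-1 + K))
B(G, I) = sqrt(-7 + 2*I) (B(G, I) = sqrt((-4 + sqrt(-1 - 3)) - 3) = sqrt((-4 + sqrt(-4)) - 3) = sqrt((-4 + 2*I) - 3) = sqrt(-7 + 2*I))
(-7 + B(5, 0))/(2 + 1) + 11*(-4) = (-7 + sqrt(-7 + 2*I))/(2 + 1) + 11*(-4) = (-7 + sqrt(-7 + 2*I))/3 - 44 = (-7 + sqrt(-7 + 2*I))*(1/3) - 44 = (-7/3 + sqrt(-7 + 2*I)/3) - 44 = -139/3 + sqrt(-7 + 2*I)/3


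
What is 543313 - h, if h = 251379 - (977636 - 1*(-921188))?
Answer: 2190758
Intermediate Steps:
h = -1647445 (h = 251379 - (977636 + 921188) = 251379 - 1*1898824 = 251379 - 1898824 = -1647445)
543313 - h = 543313 - 1*(-1647445) = 543313 + 1647445 = 2190758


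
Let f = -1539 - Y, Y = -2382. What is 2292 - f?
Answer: 1449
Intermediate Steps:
f = 843 (f = -1539 - 1*(-2382) = -1539 + 2382 = 843)
2292 - f = 2292 - 1*843 = 2292 - 843 = 1449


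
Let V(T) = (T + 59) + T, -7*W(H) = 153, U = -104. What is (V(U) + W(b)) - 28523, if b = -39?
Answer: -200857/7 ≈ -28694.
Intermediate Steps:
W(H) = -153/7 (W(H) = -⅐*153 = -153/7)
V(T) = 59 + 2*T (V(T) = (59 + T) + T = 59 + 2*T)
(V(U) + W(b)) - 28523 = ((59 + 2*(-104)) - 153/7) - 28523 = ((59 - 208) - 153/7) - 28523 = (-149 - 153/7) - 28523 = -1196/7 - 28523 = -200857/7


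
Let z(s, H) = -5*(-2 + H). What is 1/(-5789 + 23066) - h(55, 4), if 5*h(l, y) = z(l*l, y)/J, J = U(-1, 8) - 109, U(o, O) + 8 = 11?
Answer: -17224/915681 ≈ -0.018810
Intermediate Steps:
U(o, O) = 3 (U(o, O) = -8 + 11 = 3)
z(s, H) = 10 - 5*H
J = -106 (J = 3 - 109 = -106)
h(l, y) = -1/53 + y/106 (h(l, y) = ((10 - 5*y)/(-106))/5 = ((10 - 5*y)*(-1/106))/5 = (-5/53 + 5*y/106)/5 = -1/53 + y/106)
1/(-5789 + 23066) - h(55, 4) = 1/(-5789 + 23066) - (-1/53 + (1/106)*4) = 1/17277 - (-1/53 + 2/53) = 1/17277 - 1*1/53 = 1/17277 - 1/53 = -17224/915681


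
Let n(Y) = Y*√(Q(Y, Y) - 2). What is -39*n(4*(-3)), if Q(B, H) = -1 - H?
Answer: 1404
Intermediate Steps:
n(Y) = Y*√(-3 - Y) (n(Y) = Y*√((-1 - Y) - 2) = Y*√(-3 - Y))
-39*n(4*(-3)) = -39*4*(-3)*√(-3 - 4*(-3)) = -(-468)*√(-3 - 1*(-12)) = -(-468)*√(-3 + 12) = -(-468)*√9 = -(-468)*3 = -39*(-36) = 1404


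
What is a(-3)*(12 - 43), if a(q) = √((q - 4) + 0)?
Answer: -31*I*√7 ≈ -82.018*I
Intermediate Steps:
a(q) = √(-4 + q) (a(q) = √((-4 + q) + 0) = √(-4 + q))
a(-3)*(12 - 43) = √(-4 - 3)*(12 - 43) = √(-7)*(-31) = (I*√7)*(-31) = -31*I*√7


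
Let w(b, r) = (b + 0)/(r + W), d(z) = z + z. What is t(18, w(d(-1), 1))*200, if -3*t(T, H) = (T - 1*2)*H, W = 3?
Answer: 1600/3 ≈ 533.33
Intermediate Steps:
d(z) = 2*z
w(b, r) = b/(3 + r) (w(b, r) = (b + 0)/(r + 3) = b/(3 + r))
t(T, H) = -H*(-2 + T)/3 (t(T, H) = -(T - 1*2)*H/3 = -(T - 2)*H/3 = -(-2 + T)*H/3 = -H*(-2 + T)/3)
t(18, w(d(-1), 1))*200 = (((2*(-1))/(3 + 1))*(2 - 1*18)/3)*200 = ((-2/4)*(2 - 18)/3)*200 = ((1/3)*(-2*1/4)*(-16))*200 = ((1/3)*(-1/2)*(-16))*200 = (8/3)*200 = 1600/3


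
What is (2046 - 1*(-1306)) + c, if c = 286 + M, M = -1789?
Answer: 1849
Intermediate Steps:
c = -1503 (c = 286 - 1789 = -1503)
(2046 - 1*(-1306)) + c = (2046 - 1*(-1306)) - 1503 = (2046 + 1306) - 1503 = 3352 - 1503 = 1849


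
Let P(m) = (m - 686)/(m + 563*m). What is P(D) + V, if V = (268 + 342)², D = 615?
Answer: 129066605929/346860 ≈ 3.7210e+5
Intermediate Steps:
P(m) = (-686 + m)/(564*m) (P(m) = (-686 + m)/((564*m)) = (-686 + m)*(1/(564*m)) = (-686 + m)/(564*m))
V = 372100 (V = 610² = 372100)
P(D) + V = (1/564)*(-686 + 615)/615 + 372100 = (1/564)*(1/615)*(-71) + 372100 = -71/346860 + 372100 = 129066605929/346860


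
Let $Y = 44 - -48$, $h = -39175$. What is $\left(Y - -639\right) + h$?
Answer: $-38444$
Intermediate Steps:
$Y = 92$ ($Y = 44 + 48 = 92$)
$\left(Y - -639\right) + h = \left(92 - -639\right) - 39175 = \left(92 + 639\right) - 39175 = 731 - 39175 = -38444$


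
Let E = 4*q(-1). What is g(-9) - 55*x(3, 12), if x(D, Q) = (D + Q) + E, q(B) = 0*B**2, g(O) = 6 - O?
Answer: -810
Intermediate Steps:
q(B) = 0
E = 0 (E = 4*0 = 0)
x(D, Q) = D + Q (x(D, Q) = (D + Q) + 0 = D + Q)
g(-9) - 55*x(3, 12) = (6 - 1*(-9)) - 55*(3 + 12) = (6 + 9) - 55*15 = 15 - 825 = -810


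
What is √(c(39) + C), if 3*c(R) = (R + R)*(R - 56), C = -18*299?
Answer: 8*I*√91 ≈ 76.315*I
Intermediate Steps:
C = -5382
c(R) = 2*R*(-56 + R)/3 (c(R) = ((R + R)*(R - 56))/3 = ((2*R)*(-56 + R))/3 = (2*R*(-56 + R))/3 = 2*R*(-56 + R)/3)
√(c(39) + C) = √((⅔)*39*(-56 + 39) - 5382) = √((⅔)*39*(-17) - 5382) = √(-442 - 5382) = √(-5824) = 8*I*√91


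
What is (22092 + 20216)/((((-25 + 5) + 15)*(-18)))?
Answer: 21154/45 ≈ 470.09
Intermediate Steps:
(22092 + 20216)/((((-25 + 5) + 15)*(-18))) = 42308/(((-20 + 15)*(-18))) = 42308/((-5*(-18))) = 42308/90 = 42308*(1/90) = 21154/45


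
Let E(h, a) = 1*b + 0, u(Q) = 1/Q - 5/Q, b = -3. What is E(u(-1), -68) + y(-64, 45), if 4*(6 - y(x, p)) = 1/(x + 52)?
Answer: 145/48 ≈ 3.0208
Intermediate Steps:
y(x, p) = 6 - 1/(4*(52 + x)) (y(x, p) = 6 - 1/(4*(x + 52)) = 6 - 1/(4*(52 + x)))
u(Q) = -4/Q (u(Q) = 1/Q - 5/Q = -4/Q)
E(h, a) = -3 (E(h, a) = 1*(-3) + 0 = -3 + 0 = -3)
E(u(-1), -68) + y(-64, 45) = -3 + (1247 + 24*(-64))/(4*(52 - 64)) = -3 + (¼)*(1247 - 1536)/(-12) = -3 + (¼)*(-1/12)*(-289) = -3 + 289/48 = 145/48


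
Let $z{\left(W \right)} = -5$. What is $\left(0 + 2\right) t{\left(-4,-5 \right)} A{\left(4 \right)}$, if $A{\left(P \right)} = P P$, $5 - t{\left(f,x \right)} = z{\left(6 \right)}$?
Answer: $320$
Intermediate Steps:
$t{\left(f,x \right)} = 10$ ($t{\left(f,x \right)} = 5 - -5 = 5 + 5 = 10$)
$A{\left(P \right)} = P^{2}$
$\left(0 + 2\right) t{\left(-4,-5 \right)} A{\left(4 \right)} = \left(0 + 2\right) 10 \cdot 4^{2} = 2 \cdot 10 \cdot 16 = 20 \cdot 16 = 320$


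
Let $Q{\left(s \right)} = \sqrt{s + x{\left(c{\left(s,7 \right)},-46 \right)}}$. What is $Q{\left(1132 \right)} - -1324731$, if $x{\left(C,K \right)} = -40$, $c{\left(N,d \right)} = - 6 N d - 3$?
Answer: $1324731 + 2 \sqrt{273} \approx 1.3248 \cdot 10^{6}$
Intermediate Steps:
$c{\left(N,d \right)} = -3 - 6 N d$ ($c{\left(N,d \right)} = - 6 N d - 3 = -3 - 6 N d$)
$Q{\left(s \right)} = \sqrt{-40 + s}$ ($Q{\left(s \right)} = \sqrt{s - 40} = \sqrt{-40 + s}$)
$Q{\left(1132 \right)} - -1324731 = \sqrt{-40 + 1132} - -1324731 = \sqrt{1092} + 1324731 = 2 \sqrt{273} + 1324731 = 1324731 + 2 \sqrt{273}$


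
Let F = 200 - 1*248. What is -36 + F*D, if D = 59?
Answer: -2868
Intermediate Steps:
F = -48 (F = 200 - 248 = -48)
-36 + F*D = -36 - 48*59 = -36 - 2832 = -2868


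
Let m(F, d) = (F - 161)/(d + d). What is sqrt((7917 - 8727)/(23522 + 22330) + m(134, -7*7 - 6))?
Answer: 9*sqrt(124201605)/210155 ≈ 0.47727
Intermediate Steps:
m(F, d) = (-161 + F)/(2*d) (m(F, d) = (-161 + F)/((2*d)) = (-161 + F)*(1/(2*d)) = (-161 + F)/(2*d))
sqrt((7917 - 8727)/(23522 + 22330) + m(134, -7*7 - 6)) = sqrt((7917 - 8727)/(23522 + 22330) + (-161 + 134)/(2*(-7*7 - 6))) = sqrt(-810/45852 + (1/2)*(-27)/(-49 - 6)) = sqrt(-810*1/45852 + (1/2)*(-27)/(-55)) = sqrt(-135/7642 + (1/2)*(-1/55)*(-27)) = sqrt(-135/7642 + 27/110) = sqrt(47871/210155) = 9*sqrt(124201605)/210155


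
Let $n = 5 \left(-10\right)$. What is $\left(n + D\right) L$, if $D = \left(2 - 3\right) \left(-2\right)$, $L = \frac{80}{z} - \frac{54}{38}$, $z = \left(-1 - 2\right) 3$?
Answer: $\frac{28208}{57} \approx 494.88$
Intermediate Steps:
$z = -9$ ($z = \left(-3\right) 3 = -9$)
$n = -50$
$L = - \frac{1763}{171}$ ($L = \frac{80}{-9} - \frac{54}{38} = 80 \left(- \frac{1}{9}\right) - \frac{27}{19} = - \frac{80}{9} - \frac{27}{19} = - \frac{1763}{171} \approx -10.31$)
$D = 2$ ($D = \left(-1\right) \left(-2\right) = 2$)
$\left(n + D\right) L = \left(-50 + 2\right) \left(- \frac{1763}{171}\right) = \left(-48\right) \left(- \frac{1763}{171}\right) = \frac{28208}{57}$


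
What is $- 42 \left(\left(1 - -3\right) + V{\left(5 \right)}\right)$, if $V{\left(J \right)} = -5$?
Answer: $42$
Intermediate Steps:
$- 42 \left(\left(1 - -3\right) + V{\left(5 \right)}\right) = - 42 \left(\left(1 - -3\right) - 5\right) = - 42 \left(\left(1 + 3\right) - 5\right) = - 42 \left(4 - 5\right) = \left(-42\right) \left(-1\right) = 42$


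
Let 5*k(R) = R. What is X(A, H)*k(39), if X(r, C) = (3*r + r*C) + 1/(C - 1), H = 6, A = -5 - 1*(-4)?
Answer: -1716/25 ≈ -68.640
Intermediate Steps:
A = -1 (A = -5 + 4 = -1)
k(R) = R/5
X(r, C) = 1/(-1 + C) + 3*r + C*r (X(r, C) = (3*r + C*r) + 1/(-1 + C) = 1/(-1 + C) + 3*r + C*r)
X(A, H)*k(39) = ((1 - 3*(-1) - 1*6**2 + 2*6*(-1))/(-1 + 6))*((1/5)*39) = ((1 + 3 - 1*36 - 12)/5)*(39/5) = ((1 + 3 - 36 - 12)/5)*(39/5) = ((1/5)*(-44))*(39/5) = -44/5*39/5 = -1716/25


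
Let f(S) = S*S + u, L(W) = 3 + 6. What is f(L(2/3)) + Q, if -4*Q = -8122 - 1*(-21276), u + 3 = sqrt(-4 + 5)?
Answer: -6419/2 ≈ -3209.5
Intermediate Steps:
u = -2 (u = -3 + sqrt(-4 + 5) = -3 + sqrt(1) = -3 + 1 = -2)
L(W) = 9
Q = -6577/2 (Q = -(-8122 - 1*(-21276))/4 = -(-8122 + 21276)/4 = -1/4*13154 = -6577/2 ≈ -3288.5)
f(S) = -2 + S**2 (f(S) = S*S - 2 = S**2 - 2 = -2 + S**2)
f(L(2/3)) + Q = (-2 + 9**2) - 6577/2 = (-2 + 81) - 6577/2 = 79 - 6577/2 = -6419/2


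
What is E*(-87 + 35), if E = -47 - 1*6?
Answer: 2756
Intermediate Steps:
E = -53 (E = -47 - 6 = -53)
E*(-87 + 35) = -53*(-87 + 35) = -53*(-52) = 2756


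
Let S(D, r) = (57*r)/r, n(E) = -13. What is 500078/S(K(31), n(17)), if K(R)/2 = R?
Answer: 500078/57 ≈ 8773.3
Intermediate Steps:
K(R) = 2*R
S(D, r) = 57
500078/S(K(31), n(17)) = 500078/57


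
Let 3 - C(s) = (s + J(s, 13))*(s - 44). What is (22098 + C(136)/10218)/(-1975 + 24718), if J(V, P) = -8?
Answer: 225785591/232387974 ≈ 0.97159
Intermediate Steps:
C(s) = 3 - (-44 + s)*(-8 + s) (C(s) = 3 - (s - 8)*(s - 44) = 3 - (-8 + s)*(-44 + s) = 3 - (-44 + s)*(-8 + s))
(22098 + C(136)/10218)/(-1975 + 24718) = (22098 + (-349 - 1*136**2 + 52*136)/10218)/(-1975 + 24718) = (22098 + (-349 - 1*18496 + 7072)*(1/10218))/22743 = (22098 + (-349 - 18496 + 7072)*(1/10218))*(1/22743) = (22098 - 11773*1/10218)*(1/22743) = (22098 - 11773/10218)*(1/22743) = (225785591/10218)*(1/22743) = 225785591/232387974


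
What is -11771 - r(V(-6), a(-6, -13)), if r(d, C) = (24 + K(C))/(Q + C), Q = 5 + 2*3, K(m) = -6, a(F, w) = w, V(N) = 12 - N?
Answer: -11762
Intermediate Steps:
Q = 11 (Q = 5 + 6 = 11)
r(d, C) = 18/(11 + C) (r(d, C) = (24 - 6)/(11 + C) = 18/(11 + C))
-11771 - r(V(-6), a(-6, -13)) = -11771 - 18/(11 - 13) = -11771 - 18/(-2) = -11771 - 18*(-1)/2 = -11771 - 1*(-9) = -11771 + 9 = -11762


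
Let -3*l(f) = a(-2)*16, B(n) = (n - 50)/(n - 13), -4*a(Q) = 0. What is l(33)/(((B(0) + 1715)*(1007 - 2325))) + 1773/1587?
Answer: 591/529 ≈ 1.1172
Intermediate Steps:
a(Q) = 0 (a(Q) = -1/4*0 = 0)
B(n) = (-50 + n)/(-13 + n)
l(f) = 0 (l(f) = -0*16 = -1/3*0 = 0)
l(33)/(((B(0) + 1715)*(1007 - 2325))) + 1773/1587 = 0/((((-50 + 0)/(-13 + 0) + 1715)*(1007 - 2325))) + 1773/1587 = 0/(((-50/(-13) + 1715)*(-1318))) + 1773*(1/1587) = 0/(((-1/13*(-50) + 1715)*(-1318))) + 591/529 = 0/(((50/13 + 1715)*(-1318))) + 591/529 = 0/(((22345/13)*(-1318))) + 591/529 = 0/(-29450710/13) + 591/529 = 0*(-13/29450710) + 591/529 = 0 + 591/529 = 591/529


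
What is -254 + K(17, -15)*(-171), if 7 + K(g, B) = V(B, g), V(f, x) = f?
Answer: 3508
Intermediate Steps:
K(g, B) = -7 + B
-254 + K(17, -15)*(-171) = -254 + (-7 - 15)*(-171) = -254 - 22*(-171) = -254 + 3762 = 3508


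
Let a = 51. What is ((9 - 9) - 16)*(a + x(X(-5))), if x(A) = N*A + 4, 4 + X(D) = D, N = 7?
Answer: 128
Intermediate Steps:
X(D) = -4 + D
x(A) = 4 + 7*A (x(A) = 7*A + 4 = 4 + 7*A)
((9 - 9) - 16)*(a + x(X(-5))) = ((9 - 9) - 16)*(51 + (4 + 7*(-4 - 5))) = (0 - 16)*(51 + (4 + 7*(-9))) = -16*(51 + (4 - 63)) = -16*(51 - 59) = -16*(-8) = 128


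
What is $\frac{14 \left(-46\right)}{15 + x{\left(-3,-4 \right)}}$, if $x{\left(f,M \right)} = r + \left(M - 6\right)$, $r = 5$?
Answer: $- \frac{322}{5} \approx -64.4$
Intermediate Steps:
$x{\left(f,M \right)} = -1 + M$ ($x{\left(f,M \right)} = 5 + \left(M - 6\right) = 5 + \left(-6 + M\right) = -1 + M$)
$\frac{14 \left(-46\right)}{15 + x{\left(-3,-4 \right)}} = \frac{14 \left(-46\right)}{15 - 5} = - \frac{644}{15 - 5} = - \frac{644}{10} = \left(-644\right) \frac{1}{10} = - \frac{322}{5}$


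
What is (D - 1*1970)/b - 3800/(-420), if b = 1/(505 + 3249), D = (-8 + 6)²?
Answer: -154987454/21 ≈ -7.3804e+6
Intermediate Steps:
D = 4 (D = (-2)² = 4)
b = 1/3754 ≈ 0.00026638
(D - 1*1970)/b - 3800/(-420) = (4 - 1*1970)/(1/3754) - 3800/(-420) = (4 - 1970)*3754 - 3800*(-1/420) = -1966*3754 + 190/21 = -7380364 + 190/21 = -154987454/21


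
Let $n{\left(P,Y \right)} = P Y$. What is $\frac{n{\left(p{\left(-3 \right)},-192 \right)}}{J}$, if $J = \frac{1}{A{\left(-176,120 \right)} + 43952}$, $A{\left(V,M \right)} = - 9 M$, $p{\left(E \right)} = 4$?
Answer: $-32925696$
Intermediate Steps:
$J = \frac{1}{42872}$ ($J = \frac{1}{\left(-9\right) 120 + 43952} = \frac{1}{-1080 + 43952} = \frac{1}{42872} \approx 2.3325 \cdot 10^{-5}$)
$\frac{n{\left(p{\left(-3 \right)},-192 \right)}}{J} = 4 \left(-192\right) \frac{1}{\frac{1}{42872}} = \left(-768\right) 42872 = -32925696$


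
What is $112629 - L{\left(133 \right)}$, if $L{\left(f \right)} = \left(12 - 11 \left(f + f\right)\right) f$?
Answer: $500191$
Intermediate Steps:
$L{\left(f \right)} = f \left(12 - 22 f\right)$ ($L{\left(f \right)} = \left(12 - 11 \cdot 2 f\right) f = \left(12 - 22 f\right) f = f \left(12 - 22 f\right)$)
$112629 - L{\left(133 \right)} = 112629 - 2 \cdot 133 \left(6 - 1463\right) = 112629 - 2 \cdot 133 \left(-1457\right) = 112629 - -387562 = 112629 + 387562 = 500191$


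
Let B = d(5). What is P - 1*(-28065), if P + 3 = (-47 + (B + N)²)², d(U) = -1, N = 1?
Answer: 30271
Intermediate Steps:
B = -1
P = 2206 (P = -3 + (-47 + (-1 + 1)²)² = -3 + (-47 + 0²)² = -3 + (-47 + 0)² = -3 + (-47)² = -3 + 2209 = 2206)
P - 1*(-28065) = 2206 - 1*(-28065) = 2206 + 28065 = 30271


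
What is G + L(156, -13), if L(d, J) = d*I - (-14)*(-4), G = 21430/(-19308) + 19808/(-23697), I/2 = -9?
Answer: -218548273273/76256946 ≈ -2865.9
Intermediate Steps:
I = -18 (I = 2*(-9) = -18)
G = -148379929/76256946 (G = 21430*(-1/19308) + 19808*(-1/23697) = -10715/9654 - 19808/23697 = -148379929/76256946 ≈ -1.9458)
L(d, J) = -56 - 18*d (L(d, J) = d*(-18) - (-14)*(-4) = -18*d - 1*56 = -18*d - 56 = -56 - 18*d)
G + L(156, -13) = -148379929/76256946 + (-56 - 18*156) = -148379929/76256946 + (-56 - 2808) = -148379929/76256946 - 2864 = -218548273273/76256946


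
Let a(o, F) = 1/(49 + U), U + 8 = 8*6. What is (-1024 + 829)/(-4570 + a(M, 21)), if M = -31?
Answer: 17355/406729 ≈ 0.042670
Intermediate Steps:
U = 40 (U = -8 + 8*6 = -8 + 48 = 40)
a(o, F) = 1/89 (a(o, F) = 1/(49 + 40) = 1/89)
(-1024 + 829)/(-4570 + a(M, 21)) = (-1024 + 829)/(-4570 + 1/89) = -195/(-406729/89) = -195*(-89/406729) = 17355/406729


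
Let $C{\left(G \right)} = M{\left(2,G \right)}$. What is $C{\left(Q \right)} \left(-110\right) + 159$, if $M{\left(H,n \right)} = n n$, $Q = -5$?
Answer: $-2591$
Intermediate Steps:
$M{\left(H,n \right)} = n^{2}$
$C{\left(G \right)} = G^{2}$
$C{\left(Q \right)} \left(-110\right) + 159 = \left(-5\right)^{2} \left(-110\right) + 159 = 25 \left(-110\right) + 159 = -2750 + 159 = -2591$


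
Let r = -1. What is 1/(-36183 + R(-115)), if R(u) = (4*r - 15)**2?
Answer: -1/35822 ≈ -2.7916e-5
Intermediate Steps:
R(u) = 361 (R(u) = (4*(-1) - 15)**2 = (-4 - 15)**2 = (-19)**2 = 361)
1/(-36183 + R(-115)) = 1/(-36183 + 361) = 1/(-35822) = -1/35822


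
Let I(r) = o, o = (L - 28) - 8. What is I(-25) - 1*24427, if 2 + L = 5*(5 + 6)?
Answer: -24410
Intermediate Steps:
L = 53 (L = -2 + 5*(5 + 6) = -2 + 5*11 = -2 + 55 = 53)
o = 17 (o = (53 - 28) - 8 = 25 - 8 = 17)
I(r) = 17
I(-25) - 1*24427 = 17 - 1*24427 = 17 - 24427 = -24410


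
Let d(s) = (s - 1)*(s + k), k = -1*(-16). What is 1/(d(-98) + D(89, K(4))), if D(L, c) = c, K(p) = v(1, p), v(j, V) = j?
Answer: 1/8119 ≈ 0.00012317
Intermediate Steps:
k = 16
K(p) = 1
d(s) = (-1 + s)*(16 + s) (d(s) = (s - 1)*(s + 16) = (-1 + s)*(16 + s))
1/(d(-98) + D(89, K(4))) = 1/((-16 + (-98)**2 + 15*(-98)) + 1) = 1/((-16 + 9604 - 1470) + 1) = 1/(8118 + 1) = 1/8119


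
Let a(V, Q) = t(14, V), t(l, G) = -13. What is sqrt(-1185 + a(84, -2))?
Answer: I*sqrt(1198) ≈ 34.612*I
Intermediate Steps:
a(V, Q) = -13
sqrt(-1185 + a(84, -2)) = sqrt(-1185 - 13) = sqrt(-1198) = I*sqrt(1198)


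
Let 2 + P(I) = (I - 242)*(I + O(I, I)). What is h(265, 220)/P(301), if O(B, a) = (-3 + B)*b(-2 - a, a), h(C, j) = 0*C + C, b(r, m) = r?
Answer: -265/5309589 ≈ -4.9910e-5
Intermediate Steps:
h(C, j) = C (h(C, j) = 0 + C = C)
O(B, a) = (-3 + B)*(-2 - a)
P(I) = -2 + (-242 + I)*(I - (-3 + I)*(2 + I)) (P(I) = -2 + (I - 242)*(I - (-3 + I)*(2 + I)) = -2 + (-242 + I)*(I - (-3 + I)*(2 + I)))
h(265, 220)/P(301) = 265/(-1454 - 1*301³ - 478*301 + 244*301²) = 265/(-1454 - 1*27270901 - 143878 + 244*90601) = 265/(-1454 - 27270901 - 143878 + 22106644) = 265/(-5309589) = 265*(-1/5309589) = -265/5309589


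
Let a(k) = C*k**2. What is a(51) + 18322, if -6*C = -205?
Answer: 214379/2 ≈ 1.0719e+5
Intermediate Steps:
C = 205/6 (C = -1/6*(-205) = 205/6 ≈ 34.167)
a(k) = 205*k**2/6
a(51) + 18322 = (205/6)*51**2 + 18322 = (205/6)*2601 + 18322 = 177735/2 + 18322 = 214379/2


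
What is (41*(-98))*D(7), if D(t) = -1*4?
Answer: 16072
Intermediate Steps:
D(t) = -4
(41*(-98))*D(7) = (41*(-98))*(-4) = -4018*(-4) = 16072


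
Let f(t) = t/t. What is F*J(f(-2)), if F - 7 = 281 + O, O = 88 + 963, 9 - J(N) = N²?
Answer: 10712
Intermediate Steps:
f(t) = 1
J(N) = 9 - N²
O = 1051
F = 1339 (F = 7 + (281 + 1051) = 7 + 1332 = 1339)
F*J(f(-2)) = 1339*(9 - 1*1²) = 1339*(9 - 1*1) = 1339*(9 - 1) = 1339*8 = 10712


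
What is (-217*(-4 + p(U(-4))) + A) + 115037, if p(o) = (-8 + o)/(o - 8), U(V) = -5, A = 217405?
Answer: 333093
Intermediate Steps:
p(o) = 1 (p(o) = (-8 + o)/(-8 + o) = 1)
(-217*(-4 + p(U(-4))) + A) + 115037 = (-217*(-4 + 1) + 217405) + 115037 = (-217*(-3) + 217405) + 115037 = (651 + 217405) + 115037 = 218056 + 115037 = 333093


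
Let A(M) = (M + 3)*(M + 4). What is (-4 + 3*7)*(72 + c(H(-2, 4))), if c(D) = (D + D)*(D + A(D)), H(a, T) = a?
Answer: 1224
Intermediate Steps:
A(M) = (3 + M)*(4 + M)
c(D) = 2*D*(12 + D² + 8*D) (c(D) = (D + D)*(D + (12 + D² + 7*D)) = (2*D)*(12 + D² + 8*D) = 2*D*(12 + D² + 8*D))
(-4 + 3*7)*(72 + c(H(-2, 4))) = (-4 + 3*7)*(72 + 2*(-2)*(12 + (-2)² + 8*(-2))) = (-4 + 21)*(72 + 2*(-2)*(12 + 4 - 16)) = 17*(72 + 2*(-2)*0) = 17*(72 + 0) = 17*72 = 1224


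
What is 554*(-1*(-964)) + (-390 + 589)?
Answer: 534255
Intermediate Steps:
554*(-1*(-964)) + (-390 + 589) = 554*964 + 199 = 534056 + 199 = 534255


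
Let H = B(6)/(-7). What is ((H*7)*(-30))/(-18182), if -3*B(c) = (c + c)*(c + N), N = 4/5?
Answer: 408/9091 ≈ 0.044880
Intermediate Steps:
N = ⅘ (N = 4*(⅕) = ⅘ ≈ 0.80000)
B(c) = -2*c*(⅘ + c)/3 (B(c) = -(c + c)*(c + ⅘)/3 = -2*c*(⅘ + c)/3)
H = 136/35 (H = -2/15*6*(4 + 5*6)/(-7) = -2/15*6*(4 + 30)*(-⅐) = -2/15*6*34*(-⅐) = -136/5*(-⅐) = 136/35 ≈ 3.8857)
((H*7)*(-30))/(-18182) = (((136/35)*7)*(-30))/(-18182) = ((136/5)*(-30))*(-1/18182) = -816*(-1/18182) = 408/9091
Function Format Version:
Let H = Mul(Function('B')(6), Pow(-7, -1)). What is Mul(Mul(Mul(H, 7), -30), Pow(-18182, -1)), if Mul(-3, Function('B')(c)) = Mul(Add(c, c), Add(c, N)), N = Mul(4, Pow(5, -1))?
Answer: Rational(408, 9091) ≈ 0.044880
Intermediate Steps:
N = Rational(4, 5) (N = Mul(4, Rational(1, 5)) = Rational(4, 5) ≈ 0.80000)
Function('B')(c) = Mul(Rational(-2, 3), c, Add(Rational(4, 5), c)) (Function('B')(c) = Mul(Rational(-1, 3), Mul(Add(c, c), Add(c, Rational(4, 5)))) = Mul(Rational(-1, 3), Mul(Mul(2, c), Add(Rational(4, 5), c))) = Mul(Rational(-1, 3), Mul(2, c, Add(Rational(4, 5), c))) = Mul(Rational(-2, 3), c, Add(Rational(4, 5), c)))
H = Rational(136, 35) (H = Mul(Mul(Rational(-2, 15), 6, Add(4, Mul(5, 6))), Pow(-7, -1)) = Mul(Mul(Rational(-2, 15), 6, Add(4, 30)), Rational(-1, 7)) = Mul(Mul(Rational(-2, 15), 6, 34), Rational(-1, 7)) = Mul(Rational(-136, 5), Rational(-1, 7)) = Rational(136, 35) ≈ 3.8857)
Mul(Mul(Mul(H, 7), -30), Pow(-18182, -1)) = Mul(Mul(Mul(Rational(136, 35), 7), -30), Pow(-18182, -1)) = Mul(Mul(Rational(136, 5), -30), Rational(-1, 18182)) = Mul(-816, Rational(-1, 18182)) = Rational(408, 9091)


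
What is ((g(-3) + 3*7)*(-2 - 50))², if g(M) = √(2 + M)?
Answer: 1189760 + 113568*I ≈ 1.1898e+6 + 1.1357e+5*I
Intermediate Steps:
((g(-3) + 3*7)*(-2 - 50))² = ((√(2 - 3) + 3*7)*(-2 - 50))² = ((√(-1) + 21)*(-52))² = ((I + 21)*(-52))² = ((21 + I)*(-52))² = (-1092 - 52*I)²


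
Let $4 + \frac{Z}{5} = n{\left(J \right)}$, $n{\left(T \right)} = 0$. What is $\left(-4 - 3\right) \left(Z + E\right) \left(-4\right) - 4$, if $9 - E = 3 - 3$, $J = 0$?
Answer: $-312$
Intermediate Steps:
$Z = -20$ ($Z = -20 + 5 \cdot 0 = -20 + 0 = -20$)
$E = 9$ ($E = 9 - \left(3 - 3\right) = 9 - 0 = 9 + 0 = 9$)
$\left(-4 - 3\right) \left(Z + E\right) \left(-4\right) - 4 = \left(-4 - 3\right) \left(-20 + 9\right) \left(-4\right) - 4 = \left(-7\right) \left(-11\right) \left(-4\right) - 4 = 77 \left(-4\right) - 4 = -308 - 4 = -312$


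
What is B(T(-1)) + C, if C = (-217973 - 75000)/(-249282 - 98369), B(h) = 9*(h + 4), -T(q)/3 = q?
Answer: 22194986/347651 ≈ 63.843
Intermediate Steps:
T(q) = -3*q
B(h) = 36 + 9*h (B(h) = 9*(4 + h) = 36 + 9*h)
C = 292973/347651 (C = -292973/(-347651) = -292973*(-1/347651) = 292973/347651 ≈ 0.84272)
B(T(-1)) + C = (36 + 9*(-3*(-1))) + 292973/347651 = (36 + 9*3) + 292973/347651 = (36 + 27) + 292973/347651 = 63 + 292973/347651 = 22194986/347651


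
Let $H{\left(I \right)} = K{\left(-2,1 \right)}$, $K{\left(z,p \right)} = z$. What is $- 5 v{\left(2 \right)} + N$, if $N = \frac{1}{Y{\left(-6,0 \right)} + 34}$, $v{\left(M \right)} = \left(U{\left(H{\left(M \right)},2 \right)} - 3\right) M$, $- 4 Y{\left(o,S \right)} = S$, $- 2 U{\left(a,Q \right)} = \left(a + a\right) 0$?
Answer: $\frac{1021}{34} \approx 30.029$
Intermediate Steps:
$H{\left(I \right)} = -2$
$U{\left(a,Q \right)} = 0$ ($U{\left(a,Q \right)} = - \frac{\left(a + a\right) 0}{2} = - \frac{2 a 0}{2} = \left(- \frac{1}{2}\right) 0 = 0$)
$Y{\left(o,S \right)} = - \frac{S}{4}$
$v{\left(M \right)} = - 3 M$ ($v{\left(M \right)} = \left(0 - 3\right) M = - 3 M$)
$N = \frac{1}{34}$ ($N = \frac{1}{\left(- \frac{1}{4}\right) 0 + 34} = \frac{1}{0 + 34} = \frac{1}{34} \approx 0.029412$)
$- 5 v{\left(2 \right)} + N = - 5 \left(\left(-3\right) 2\right) + \frac{1}{34} = \left(-5\right) \left(-6\right) + \frac{1}{34} = 30 + \frac{1}{34} = \frac{1021}{34}$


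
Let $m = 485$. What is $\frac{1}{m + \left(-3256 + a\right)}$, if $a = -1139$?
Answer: $- \frac{1}{3910} \approx -0.00025575$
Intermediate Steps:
$\frac{1}{m + \left(-3256 + a\right)} = \frac{1}{485 - 4395} = \frac{1}{-3910} = - \frac{1}{3910}$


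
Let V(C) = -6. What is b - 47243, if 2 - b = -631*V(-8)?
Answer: -51027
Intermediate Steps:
b = -3784 (b = 2 - (-631)*(-6) = 2 - 1*3786 = 2 - 3786 = -3784)
b - 47243 = -3784 - 47243 = -51027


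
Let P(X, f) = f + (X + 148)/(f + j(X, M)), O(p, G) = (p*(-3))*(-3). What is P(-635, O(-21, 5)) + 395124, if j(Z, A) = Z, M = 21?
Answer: 325426927/824 ≈ 3.9494e+5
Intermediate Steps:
O(p, G) = 9*p (O(p, G) = -3*p*(-3) = 9*p)
P(X, f) = f + (148 + X)/(X + f) (P(X, f) = f + (X + 148)/(f + X) = f + (148 + X)/(X + f))
P(-635, O(-21, 5)) + 395124 = (148 - 635 + (9*(-21))² - 5715*(-21))/(-635 + 9*(-21)) + 395124 = (148 - 635 + (-189)² - 635*(-189))/(-635 - 189) + 395124 = (148 - 635 + 35721 + 120015)/(-824) + 395124 = -1/824*155249 + 395124 = -155249/824 + 395124 = 325426927/824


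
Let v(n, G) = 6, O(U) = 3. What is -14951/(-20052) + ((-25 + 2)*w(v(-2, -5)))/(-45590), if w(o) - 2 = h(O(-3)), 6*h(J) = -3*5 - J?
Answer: 340577447/457085340 ≈ 0.74511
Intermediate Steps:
h(J) = -5/2 - J/6 (h(J) = (-3*5 - J)/6 = (-15 - J)/6 = -5/2 - J/6)
w(o) = -1 (w(o) = 2 + (-5/2 - ⅙*3) = 2 + (-5/2 - ½) = 2 - 3 = -1)
-14951/(-20052) + ((-25 + 2)*w(v(-2, -5)))/(-45590) = -14951/(-20052) + ((-25 + 2)*(-1))/(-45590) = -14951*(-1/20052) - 23*(-1)*(-1/45590) = 14951/20052 + 23*(-1/45590) = 14951/20052 - 23/45590 = 340577447/457085340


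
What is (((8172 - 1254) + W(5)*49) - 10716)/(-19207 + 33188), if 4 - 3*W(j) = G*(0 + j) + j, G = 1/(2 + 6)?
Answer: -91789/335544 ≈ -0.27355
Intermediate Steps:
G = ⅛ (G = 1/8 = ⅛ ≈ 0.12500)
W(j) = 4/3 - 3*j/8 (W(j) = 4/3 - ((0 + j)/8 + j)/3 = 4/3 - (j/8 + j)/3 = 4/3 - 3*j/8)
(((8172 - 1254) + W(5)*49) - 10716)/(-19207 + 33188) = (((8172 - 1254) + (4/3 - 3/8*5)*49) - 10716)/(-19207 + 33188) = ((6918 + (4/3 - 15/8)*49) - 10716)/13981 = ((6918 - 13/24*49) - 10716)*(1/13981) = ((6918 - 637/24) - 10716)*(1/13981) = (165395/24 - 10716)*(1/13981) = -91789/24*1/13981 = -91789/335544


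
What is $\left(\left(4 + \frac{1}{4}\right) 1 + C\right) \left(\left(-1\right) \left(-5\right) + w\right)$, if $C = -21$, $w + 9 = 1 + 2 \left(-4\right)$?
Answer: $\frac{737}{4} \approx 184.25$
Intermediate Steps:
$w = -16$ ($w = -9 + \left(1 + 2 \left(-4\right)\right) = -9 + \left(1 - 8\right) = -9 - 7 = -16$)
$\left(\left(4 + \frac{1}{4}\right) 1 + C\right) \left(\left(-1\right) \left(-5\right) + w\right) = \left(\left(4 + \frac{1}{4}\right) 1 - 21\right) \left(\left(-1\right) \left(-5\right) - 16\right) = \left(\left(4 + \frac{1}{4}\right) 1 - 21\right) \left(5 - 16\right) = \left(\frac{17}{4} \cdot 1 - 21\right) \left(-11\right) = \left(\frac{17}{4} - 21\right) \left(-11\right) = \left(- \frac{67}{4}\right) \left(-11\right) = \frac{737}{4}$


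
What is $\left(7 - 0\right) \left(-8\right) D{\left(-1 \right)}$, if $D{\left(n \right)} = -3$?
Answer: $168$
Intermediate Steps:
$\left(7 - 0\right) \left(-8\right) D{\left(-1 \right)} = \left(7 - 0\right) \left(-8\right) \left(-3\right) = \left(7 + 0\right) \left(-8\right) \left(-3\right) = 7 \left(-8\right) \left(-3\right) = \left(-56\right) \left(-3\right) = 168$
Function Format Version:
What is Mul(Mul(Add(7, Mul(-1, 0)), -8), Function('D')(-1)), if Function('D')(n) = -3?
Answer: 168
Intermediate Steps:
Mul(Mul(Add(7, Mul(-1, 0)), -8), Function('D')(-1)) = Mul(Mul(Add(7, Mul(-1, 0)), -8), -3) = Mul(Mul(Add(7, 0), -8), -3) = Mul(Mul(7, -8), -3) = Mul(-56, -3) = 168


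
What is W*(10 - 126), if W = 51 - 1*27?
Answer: -2784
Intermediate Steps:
W = 24 (W = 51 - 27 = 24)
W*(10 - 126) = 24*(10 - 126) = 24*(-116) = -2784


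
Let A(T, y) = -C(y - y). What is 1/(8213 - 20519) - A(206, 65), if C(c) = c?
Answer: -1/12306 ≈ -8.1261e-5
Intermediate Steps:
A(T, y) = 0 (A(T, y) = -(y - y) = -1*0 = 0)
1/(8213 - 20519) - A(206, 65) = 1/(8213 - 20519) - 1*0 = 1/(-12306) + 0 = -1/12306 + 0 = -1/12306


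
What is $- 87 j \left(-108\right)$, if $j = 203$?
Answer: $1907388$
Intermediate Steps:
$- 87 j \left(-108\right) = \left(-87\right) 203 \left(-108\right) = \left(-17661\right) \left(-108\right) = 1907388$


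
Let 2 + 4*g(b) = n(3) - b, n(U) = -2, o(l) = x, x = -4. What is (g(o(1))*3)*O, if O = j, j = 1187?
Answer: 0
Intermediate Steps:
o(l) = -4
O = 1187
g(b) = -1 - b/4 (g(b) = -1/2 + (-2 - b)/4 = -1/2 + (-1/2 - b/4) = -1 - b/4)
(g(o(1))*3)*O = ((-1 - 1/4*(-4))*3)*1187 = ((-1 + 1)*3)*1187 = (0*3)*1187 = 0*1187 = 0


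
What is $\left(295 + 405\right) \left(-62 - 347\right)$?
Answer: $-286300$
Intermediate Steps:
$\left(295 + 405\right) \left(-62 - 347\right) = 700 \left(-409\right) = -286300$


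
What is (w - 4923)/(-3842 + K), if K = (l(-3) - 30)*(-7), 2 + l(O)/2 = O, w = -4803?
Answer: 4863/1781 ≈ 2.7305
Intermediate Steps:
l(O) = -4 + 2*O
K = 280 (K = ((-4 + 2*(-3)) - 30)*(-7) = ((-4 - 6) - 30)*(-7) = (-10 - 30)*(-7) = -40*(-7) = 280)
(w - 4923)/(-3842 + K) = (-4803 - 4923)/(-3842 + 280) = -9726/(-3562) = -9726*(-1/3562) = 4863/1781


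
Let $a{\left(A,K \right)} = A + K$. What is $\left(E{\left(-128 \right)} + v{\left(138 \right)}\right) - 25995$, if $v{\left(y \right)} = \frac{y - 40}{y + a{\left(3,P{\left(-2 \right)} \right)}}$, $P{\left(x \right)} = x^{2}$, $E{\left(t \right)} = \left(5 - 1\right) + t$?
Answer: $- \frac{3787157}{145} \approx -26118.0$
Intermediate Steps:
$E{\left(t \right)} = 4 + t$
$v{\left(y \right)} = \frac{-40 + y}{7 + y}$ ($v{\left(y \right)} = \frac{y - 40}{y + \left(3 + \left(-2\right)^{2}\right)} = \frac{-40 + y}{y + \left(3 + 4\right)} = \frac{-40 + y}{y + 7} = \frac{-40 + y}{7 + y}$)
$\left(E{\left(-128 \right)} + v{\left(138 \right)}\right) - 25995 = \left(\left(4 - 128\right) + \frac{-40 + 138}{7 + 138}\right) - 25995 = \left(-124 + \frac{1}{145} \cdot 98\right) - 25995 = \left(-124 + \frac{98}{145}\right) - 25995 = - \frac{17882}{145} - 25995 = - \frac{3787157}{145}$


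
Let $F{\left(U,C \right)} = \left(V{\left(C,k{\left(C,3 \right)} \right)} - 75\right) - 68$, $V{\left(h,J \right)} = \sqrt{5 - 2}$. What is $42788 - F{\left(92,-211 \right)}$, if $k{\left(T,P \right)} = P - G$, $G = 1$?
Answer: $42931 - \sqrt{3} \approx 42929.0$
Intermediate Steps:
$k{\left(T,P \right)} = -1 + P$ ($k{\left(T,P \right)} = P - 1 = -1 + P$)
$V{\left(h,J \right)} = \sqrt{3}$
$F{\left(U,C \right)} = -143 + \sqrt{3}$ ($F{\left(U,C \right)} = \left(\sqrt{3} - 75\right) - 68 = \left(-75 + \sqrt{3}\right) - 68 = -143 + \sqrt{3}$)
$42788 - F{\left(92,-211 \right)} = 42788 - \left(-143 + \sqrt{3}\right) = 42788 + \left(143 - \sqrt{3}\right) = 42931 - \sqrt{3}$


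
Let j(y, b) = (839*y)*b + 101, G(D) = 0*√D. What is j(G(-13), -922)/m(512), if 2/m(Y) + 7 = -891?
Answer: -45349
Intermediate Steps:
G(D) = 0
j(y, b) = 101 + 839*b*y (j(y, b) = 839*b*y + 101 = 101 + 839*b*y)
m(Y) = -1/449 (m(Y) = 2/(-7 - 891) = 2/(-898) = 2*(-1/898) = -1/449)
j(G(-13), -922)/m(512) = (101 + 839*(-922)*0)/(-1/449) = (101 + 0)*(-449) = 101*(-449) = -45349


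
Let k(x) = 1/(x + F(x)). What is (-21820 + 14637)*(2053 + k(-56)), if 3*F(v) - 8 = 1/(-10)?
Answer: -23609249609/1601 ≈ -1.4747e+7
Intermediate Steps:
F(v) = 79/30 (F(v) = 8/3 + (1/3)/(-10) = 8/3 + (1/3)*(-1/10) = 8/3 - 1/30 = 79/30)
k(x) = 1/(79/30 + x) (k(x) = 1/(x + 79/30) = 1/(79/30 + x))
(-21820 + 14637)*(2053 + k(-56)) = (-21820 + 14637)*(2053 + 30/(79 + 30*(-56))) = -7183*(2053 + 30/(79 - 1680)) = -7183*(2053 + 30/(-1601)) = -7183*(2053 + 30*(-1/1601)) = -7183*(2053 - 30/1601) = -7183*3286823/1601 = -23609249609/1601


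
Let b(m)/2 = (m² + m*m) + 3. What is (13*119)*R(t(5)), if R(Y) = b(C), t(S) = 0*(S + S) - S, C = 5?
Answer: 163982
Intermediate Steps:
b(m) = 6 + 4*m² (b(m) = 2*((m² + m*m) + 3) = 2*((m² + m²) + 3) = 2*(2*m² + 3) = 2*(3 + 2*m²) = 6 + 4*m²)
t(S) = -S (t(S) = 0*(2*S) - S = 0 - S = -S)
R(Y) = 106 (R(Y) = 6 + 4*5² = 6 + 4*25 = 6 + 100 = 106)
(13*119)*R(t(5)) = (13*119)*106 = 1547*106 = 163982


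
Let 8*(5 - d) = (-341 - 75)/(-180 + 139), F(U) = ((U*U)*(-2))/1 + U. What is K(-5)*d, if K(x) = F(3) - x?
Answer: -1530/41 ≈ -37.317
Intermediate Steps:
F(U) = U - 2*U² (F(U) = 1*(U²*(-2)) + U = 1*(-2*U²) + U = -2*U² + U = U - 2*U²)
K(x) = -15 - x (K(x) = 3*(1 - 2*3) - x = 3*(1 - 6) - x = 3*(-5) - x = -15 - x)
d = 153/41 (d = 5 - (-341 - 75)/(8*(-180 + 139)) = 5 - (-52)/(-41) = 5 - (-52)*(-1)/41 = 5 - ⅛*416/41 = 5 - 52/41 = 153/41 ≈ 3.7317)
K(-5)*d = (-15 - 1*(-5))*(153/41) = (-15 + 5)*(153/41) = -10*153/41 = -1530/41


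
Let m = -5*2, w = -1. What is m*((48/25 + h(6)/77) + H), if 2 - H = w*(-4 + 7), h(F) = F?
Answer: -26942/385 ≈ -69.979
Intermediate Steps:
H = 5 (H = 2 - (-1)*(-4 + 7) = 2 - (-1)*3 = 2 - 1*(-3) = 2 + 3 = 5)
m = -10
m*((48/25 + h(6)/77) + H) = -10*((48/25 + 6/77) + 5) = -10*(3846/1925 + 5) = -10*13471/1925 = -26942/385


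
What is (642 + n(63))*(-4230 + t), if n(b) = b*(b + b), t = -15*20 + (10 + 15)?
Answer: -38652900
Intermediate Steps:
t = -275 (t = -300 + 25 = -275)
n(b) = 2*b**2 (n(b) = b*(2*b) = 2*b**2)
(642 + n(63))*(-4230 + t) = (642 + 2*63**2)*(-4230 - 275) = (642 + 2*3969)*(-4505) = (642 + 7938)*(-4505) = 8580*(-4505) = -38652900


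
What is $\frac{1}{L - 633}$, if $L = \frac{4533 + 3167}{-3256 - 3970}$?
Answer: $- \frac{3613}{2290879} \approx -0.0015771$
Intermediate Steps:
$L = - \frac{3850}{3613}$ ($L = \frac{7700}{-7226} = 7700 \left(- \frac{1}{7226}\right) = - \frac{3850}{3613} \approx -1.0656$)
$\frac{1}{L - 633} = \frac{1}{- \frac{3850}{3613} - 633} = \frac{1}{- \frac{2290879}{3613}} = - \frac{3613}{2290879}$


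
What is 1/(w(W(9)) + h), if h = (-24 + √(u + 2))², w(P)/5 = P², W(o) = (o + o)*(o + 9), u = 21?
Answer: 525479/276128126449 + 48*√23/276128126449 ≈ 1.9039e-6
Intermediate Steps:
W(o) = 2*o*(9 + o) (W(o) = (2*o)*(9 + o) = 2*o*(9 + o))
w(P) = 5*P²
h = (-24 + √23)² (h = (-24 + √(21 + 2))² = (-24 + √23)² ≈ 368.80)
1/(w(W(9)) + h) = 1/(5*(2*9*(9 + 9))² + (24 - √23)²) = 1/(5*(2*9*18)² + (24 - √23)²) = 1/(5*324² + (24 - √23)²) = 1/(5*104976 + (24 - √23)²) = 1/(524880 + (24 - √23)²)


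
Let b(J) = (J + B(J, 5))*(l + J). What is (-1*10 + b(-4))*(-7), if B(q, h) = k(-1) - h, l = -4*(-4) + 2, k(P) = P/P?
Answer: 854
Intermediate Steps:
k(P) = 1
l = 18 (l = 16 + 2 = 18)
B(q, h) = 1 - h
b(J) = (-4 + J)*(18 + J) (b(J) = (J + (1 - 1*5))*(18 + J) = (J + (1 - 5))*(18 + J) = (J - 4)*(18 + J) = (-4 + J)*(18 + J))
(-1*10 + b(-4))*(-7) = (-1*10 + (-72 + (-4)² + 14*(-4)))*(-7) = (-10 + (-72 + 16 - 56))*(-7) = (-10 - 112)*(-7) = -122*(-7) = 854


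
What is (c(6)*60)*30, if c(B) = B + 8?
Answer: 25200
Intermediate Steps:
c(B) = 8 + B
(c(6)*60)*30 = ((8 + 6)*60)*30 = (14*60)*30 = 840*30 = 25200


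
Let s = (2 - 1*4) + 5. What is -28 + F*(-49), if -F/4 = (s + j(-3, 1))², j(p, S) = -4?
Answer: 168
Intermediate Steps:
s = 3 (s = (2 - 4) + 5 = -2 + 5 = 3)
F = -4 (F = -4*(3 - 4)² = -4*(-1)² = -4*1 = -4)
-28 + F*(-49) = -28 - 4*(-49) = -28 + 196 = 168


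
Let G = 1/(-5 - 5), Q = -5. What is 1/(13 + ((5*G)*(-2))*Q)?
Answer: ⅛ ≈ 0.12500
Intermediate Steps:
G = -⅒ (G = 1/(-10) = -⅒ ≈ -0.10000)
1/(13 + ((5*G)*(-2))*Q) = 1/(13 + ((5*(-⅒))*(-2))*(-5)) = 1/(13 - ½*(-2)*(-5)) = 1/(13 + 1*(-5)) = 1/(13 - 5) = 1/8 = ⅛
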